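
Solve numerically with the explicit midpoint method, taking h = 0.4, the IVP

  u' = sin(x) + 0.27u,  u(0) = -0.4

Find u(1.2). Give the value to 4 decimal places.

Midpoint: k1 = f(x_n, u_n); k2 = f(x_n + h/2, u_n + (h/2)·k1); u_{n+1} = u_n + h·k2.
x=0.000000, u=-0.400000:
  k1 = f(0.000000, -0.400000) = -0.108000
  k2 = f(0.200000, -0.421600) = 0.084837
  u ← -0.400000 + 0.4·0.084837 = -0.366065
x=0.400000, u=-0.366065:
  k1 = f(0.400000, -0.366065) = 0.290581
  k2 = f(0.600000, -0.307949) = 0.481496
  u ← -0.366065 + 0.4·0.481496 = -0.173467
x=0.800000, u=-0.173467:
  k1 = f(0.800000, -0.173467) = 0.670520
  k2 = f(1.000000, -0.039363) = 0.830843
  u ← -0.173467 + 0.4·0.830843 = 0.158871
u(1.2) ≈ 0.1589

0.1589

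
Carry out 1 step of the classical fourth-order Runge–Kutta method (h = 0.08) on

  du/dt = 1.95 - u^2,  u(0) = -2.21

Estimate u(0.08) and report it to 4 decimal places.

-2.4937

RK4: k1 = f(t_n, u_n); k2 = f(t_n + h/2, u_n + (h/2)·k1); k3 = f(t_n + h/2, u_n + (h/2)·k2); k4 = f(t_n + h, u_n + h·k3); u_{n+1} = u_n + (h/6)·(k1 + 2k2 + 2k3 + k4).
t=0.000000, u=-2.210000:
  k1 = f(0.000000, -2.210000) = -2.934100
  k2 = f(0.040000, -2.327364) = -3.466623
  k3 = f(0.040000, -2.348665) = -3.566227
  k4 = f(0.080000, -2.495298) = -4.276513
  u ← -2.210000 + (0.08/6)·(k1 + 2k2 + 2k3 + k4) = -2.493684
u(0.08) ≈ -2.4937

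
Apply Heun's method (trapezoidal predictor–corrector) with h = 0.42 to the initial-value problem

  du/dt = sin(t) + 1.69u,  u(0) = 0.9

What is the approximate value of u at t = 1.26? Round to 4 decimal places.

Heun: k1 = f(t_n, u_n); k2 = f(t_n + h, u_n + h·k1); u_{n+1} = u_n + (h/2)·(k1 + k2).
t=0.000000, u=0.900000:
  k1 = f(0.000000, 0.900000) = 1.521000
  k2 = f(0.420000, 1.538820) = 3.008366
  u ← 0.900000 + (0.42/2)·(1.521000 + 3.008366) = 1.851167
t=0.420000, u=1.851167:
  k1 = f(0.420000, 1.851167) = 3.536233
  k2 = f(0.840000, 3.336385) = 6.383133
  u ← 1.851167 + (0.42/2)·(3.536233 + 6.383133) = 3.934234
t=0.840000, u=3.934234:
  k1 = f(0.840000, 3.934234) = 7.393498
  k2 = f(1.260000, 7.039503) = 12.848850
  u ← 3.934234 + (0.42/2)·(7.393498 + 12.848850) = 8.185127
u(1.26) ≈ 8.1851

8.1851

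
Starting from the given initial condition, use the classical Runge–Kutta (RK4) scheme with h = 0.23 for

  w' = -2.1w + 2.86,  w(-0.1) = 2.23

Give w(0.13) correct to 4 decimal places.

RK4: k1 = f(t_n, w_n); k2 = f(t_n + h/2, w_n + (h/2)·k1); k3 = f(t_n + h/2, w_n + (h/2)·k2); k4 = f(t_n + h, w_n + h·k3); w_{n+1} = w_n + (h/6)·(k1 + 2k2 + 2k3 + k4).
t=-0.100000, w=2.230000:
  k1 = f(-0.100000, 2.230000) = -1.823000
  k2 = f(0.015000, 2.020355) = -1.382745
  k3 = f(0.015000, 2.070984) = -1.489067
  k4 = f(0.130000, 1.887515) = -1.103781
  w ← 2.230000 + (0.23/6)·(k1 + 2k2 + 2k3 + k4) = 1.897634
w(0.13) ≈ 1.8976

1.8976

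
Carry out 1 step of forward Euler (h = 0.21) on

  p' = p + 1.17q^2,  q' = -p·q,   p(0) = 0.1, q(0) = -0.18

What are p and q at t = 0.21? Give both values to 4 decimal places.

0.1290, -0.1762

Euler on (p,q): p_{n+1} = p_n + h·p', q_{n+1} = q_n + h·q'.
0.000000: (0.100000, -0.180000); f=(0.137908, 0.018000) → (0.128961, -0.176220)
(p(0.21), q(0.21)) ≈ (0.1290, -0.1762)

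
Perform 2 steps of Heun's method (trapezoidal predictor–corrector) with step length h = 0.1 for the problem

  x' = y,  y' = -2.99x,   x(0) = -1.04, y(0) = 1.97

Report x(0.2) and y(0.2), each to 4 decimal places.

Heun on (x,y): k1 = f(s_n, state_n); k2 = f(s_n + h, state_n + h·k1); state_{n+1} = state_n + (h/2)·(k1 + k2).
0.000000: (-1.040000, 1.970000)
  k1 = (1.970000, 3.109600)
  predictor → (-0.843000, 2.280960)
  k2 = (2.280960, 2.520570)
  → (-0.827452, 2.251508)
0.100000: (-0.827452, 2.251508)
  k1 = (2.251508, 2.474081)
  predictor → (-0.602301, 2.498917)
  k2 = (2.498917, 1.800880)
  → (-0.589931, 2.465257)
(x(0.2), y(0.2)) ≈ (-0.5899, 2.4653)

-0.5899, 2.4653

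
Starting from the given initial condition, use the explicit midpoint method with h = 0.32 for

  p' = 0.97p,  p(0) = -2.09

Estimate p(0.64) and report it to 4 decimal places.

-3.8576

Midpoint: k1 = f(s_n, p_n); k2 = f(s_n + h/2, p_n + (h/2)·k1); p_{n+1} = p_n + h·k2.
s=0.000000, p=-2.090000:
  k1 = f(0.000000, -2.090000) = -2.027300
  k2 = f(0.160000, -2.414368) = -2.341937
  p ← -2.090000 + 0.32·(-2.341937) = -2.839420
s=0.320000, p=-2.839420:
  k1 = f(0.320000, -2.839420) = -2.754237
  k2 = f(0.480000, -3.280098) = -3.181695
  p ← -2.839420 + 0.32·(-3.181695) = -3.857562
p(0.64) ≈ -3.8576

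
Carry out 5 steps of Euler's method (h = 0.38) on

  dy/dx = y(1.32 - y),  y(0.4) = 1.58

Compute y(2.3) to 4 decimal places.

Euler: y_{n+1} = y_n + h·f(x_n, y_n).
x=0.400000, y=1.580000: f=-0.410800 → y ← 1.580000 + 0.38·(-0.410800) = 1.423896
x=0.780000, y=1.423896: f=-0.147937 → y ← 1.423896 + 0.38·(-0.147937) = 1.367680
x=1.160000, y=1.367680: f=-0.065211 → y ← 1.367680 + 0.38·(-0.065211) = 1.342900
x=1.540000, y=1.342900: f=-0.030752 → y ← 1.342900 + 0.38·(-0.030752) = 1.331214
x=1.920000, y=1.331214: f=-0.014928 → y ← 1.331214 + 0.38·(-0.014928) = 1.325541
y(2.3) ≈ 1.3255

1.3255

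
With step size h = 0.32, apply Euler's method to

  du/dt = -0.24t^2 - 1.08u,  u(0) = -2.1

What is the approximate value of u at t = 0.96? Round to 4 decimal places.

Euler: u_{n+1} = u_n + h·f(t_n, u_n).
t=0.000000, u=-2.100000: f=2.268000 → u ← -2.100000 + 0.32·2.268000 = -1.374240
t=0.320000, u=-1.374240: f=1.459603 → u ← -1.374240 + 0.32·1.459603 = -0.907167
t=0.640000, u=-0.907167: f=0.881436 → u ← -0.907167 + 0.32·0.881436 = -0.625107
u(0.96) ≈ -0.6251

-0.6251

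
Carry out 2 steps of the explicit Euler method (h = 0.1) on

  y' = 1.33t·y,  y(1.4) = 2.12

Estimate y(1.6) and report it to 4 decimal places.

3.0164

Euler: y_{n+1} = y_n + h·f(t_n, y_n).
t=1.400000, y=2.120000: f=3.947440 → y ← 2.120000 + 0.1·3.947440 = 2.514744
t=1.500000, y=2.514744: f=5.016914 → y ← 2.514744 + 0.1·5.016914 = 3.016435
y(1.6) ≈ 3.0164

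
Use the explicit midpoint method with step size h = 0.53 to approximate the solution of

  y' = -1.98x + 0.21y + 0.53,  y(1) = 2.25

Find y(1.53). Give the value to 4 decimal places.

Midpoint: k1 = f(x_n, y_n); k2 = f(x_n + h/2, y_n + (h/2)·k1); y_{n+1} = y_n + h·k2.
x=1.000000, y=2.250000:
  k1 = f(1.000000, 2.250000) = -0.977500
  k2 = f(1.265000, 1.990962) = -1.556598
  y ← 2.250000 + 0.53·(-1.556598) = 1.425003
y(1.53) ≈ 1.4250

1.4250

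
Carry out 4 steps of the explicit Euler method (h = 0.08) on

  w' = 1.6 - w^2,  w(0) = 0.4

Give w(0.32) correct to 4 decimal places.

0.8057

Euler: w_{n+1} = w_n + h·f(s_n, w_n).
s=0.000000, w=0.400000: f=1.440000 → w ← 0.400000 + 0.08·1.440000 = 0.515200
s=0.080000, w=0.515200: f=1.334569 → w ← 0.515200 + 0.08·1.334569 = 0.621966
s=0.160000, w=0.621966: f=1.213159 → w ← 0.621966 + 0.08·1.213159 = 0.719018
s=0.240000, w=0.719018: f=1.083013 → w ← 0.719018 + 0.08·1.083013 = 0.805659
w(0.32) ≈ 0.8057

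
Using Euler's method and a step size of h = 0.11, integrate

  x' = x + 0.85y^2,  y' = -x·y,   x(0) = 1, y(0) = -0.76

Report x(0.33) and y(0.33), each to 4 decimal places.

Euler on (x,y): x_{n+1} = x_n + h·x', y_{n+1} = y_n + h·y'.
0.000000: (1.000000, -0.760000); f=(1.490960, 0.760000) → (1.164006, -0.676400)
0.110000: (1.164006, -0.676400); f=(1.552895, 0.787333) → (1.334824, -0.589793)
0.220000: (1.334824, -0.589793); f=(1.630502, 0.787270) → (1.514179, -0.503194)
(x(0.33), y(0.33)) ≈ (1.5142, -0.5032)

1.5142, -0.5032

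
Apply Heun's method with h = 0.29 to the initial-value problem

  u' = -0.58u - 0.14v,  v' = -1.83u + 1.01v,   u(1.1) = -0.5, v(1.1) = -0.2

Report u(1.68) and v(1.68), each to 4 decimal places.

-0.3601, 0.2536

Heun on (u,v): k1 = f(x_n, state_n); k2 = f(x_n + h, state_n + h·k1); state_{n+1} = state_n + (h/2)·(k1 + k2).
1.100000: (-0.500000, -0.200000)
  k1 = (0.318000, 0.713000)
  predictor → (-0.407780, 0.006770)
  k2 = (0.235565, 0.753075)
  → (-0.419733, 0.012581)
1.390000: (-0.419733, 0.012581)
  k1 = (0.241684, 0.780818)
  predictor → (-0.349645, 0.239018)
  k2 = (0.169331, 0.881258)
  → (-0.360136, 0.253582)
(u(1.68), v(1.68)) ≈ (-0.3601, 0.2536)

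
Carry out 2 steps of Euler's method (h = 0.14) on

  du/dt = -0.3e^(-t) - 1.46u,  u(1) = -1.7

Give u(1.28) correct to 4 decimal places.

-1.1018

Euler: u_{n+1} = u_n + h·f(t_n, u_n).
t=1.000000, u=-1.700000: f=2.371636 → u ← -1.700000 + 0.14·2.371636 = -1.367971
t=1.140000, u=-1.367971: f=1.901292 → u ← -1.367971 + 0.14·1.901292 = -1.101790
u(1.28) ≈ -1.1018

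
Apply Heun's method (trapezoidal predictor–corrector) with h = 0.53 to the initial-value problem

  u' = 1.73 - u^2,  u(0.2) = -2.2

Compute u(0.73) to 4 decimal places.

Heun: k1 = f(x_n, u_n); k2 = f(x_n + h, u_n + h·k1); u_{n+1} = u_n + (h/2)·(k1 + k2).
x=0.200000, u=-2.200000:
  k1 = f(0.200000, -2.200000) = -3.110000
  k2 = f(0.730000, -3.848300) = -13.079413
  u ← -2.200000 + (0.53/2)·(-3.110000 + (-13.079413)) = -6.490194
u(0.73) ≈ -6.4902

-6.4902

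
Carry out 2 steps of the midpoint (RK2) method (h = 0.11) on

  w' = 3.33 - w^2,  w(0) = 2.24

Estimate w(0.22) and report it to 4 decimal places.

Midpoint: k1 = f(t_n, w_n); k2 = f(t_n + h/2, w_n + (h/2)·k1); w_{n+1} = w_n + h·k2.
t=0.000000, w=2.240000:
  k1 = f(0.000000, 2.240000) = -1.687600
  k2 = f(0.055000, 2.147182) = -1.280391
  w ← 2.240000 + 0.11·(-1.280391) = 2.099157
t=0.110000, w=2.099157:
  k1 = f(0.110000, 2.099157) = -1.076460
  k2 = f(0.165000, 2.039952) = -0.831403
  w ← 2.099157 + 0.11·(-0.831403) = 2.007703
w(0.22) ≈ 2.0077

2.0077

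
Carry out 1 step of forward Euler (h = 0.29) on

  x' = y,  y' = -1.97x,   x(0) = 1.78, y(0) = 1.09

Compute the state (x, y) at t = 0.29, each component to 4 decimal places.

Euler on (x,y): x_{n+1} = x_n + h·x', y_{n+1} = y_n + h·y'.
0.000000: (1.780000, 1.090000); f=(1.090000, -3.506600) → (2.096100, 0.073086)
(x(0.29), y(0.29)) ≈ (2.0961, 0.0731)

2.0961, 0.0731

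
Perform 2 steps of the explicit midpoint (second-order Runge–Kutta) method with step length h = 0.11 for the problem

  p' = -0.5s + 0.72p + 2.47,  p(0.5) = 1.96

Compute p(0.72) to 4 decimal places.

2.8121

Midpoint: k1 = f(s_n, p_n); k2 = f(s_n + h/2, p_n + (h/2)·k1); p_{n+1} = p_n + h·k2.
s=0.500000, p=1.960000:
  k1 = f(0.500000, 1.960000) = 3.631200
  k2 = f(0.555000, 2.159716) = 3.747496
  p ← 1.960000 + 0.11·3.747496 = 2.372225
s=0.610000, p=2.372225:
  k1 = f(0.610000, 2.372225) = 3.873002
  k2 = f(0.665000, 2.585240) = 3.998873
  p ← 2.372225 + 0.11·3.998873 = 2.812100
p(0.72) ≈ 2.8121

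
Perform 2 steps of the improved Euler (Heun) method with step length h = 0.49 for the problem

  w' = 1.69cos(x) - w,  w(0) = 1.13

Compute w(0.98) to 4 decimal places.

Heun: k1 = f(x_n, w_n); k2 = f(x_n + h, w_n + h·k1); w_{n+1} = w_n + (h/2)·(k1 + k2).
x=0.000000, w=1.130000:
  k1 = f(0.000000, 1.130000) = 0.560000
  k2 = f(0.490000, 1.404400) = 0.086743
  w ← 1.130000 + (0.49/2)·(0.560000 + 0.086743) = 1.288452
x=0.490000, w=1.288452:
  k1 = f(0.490000, 1.288452) = 0.202691
  k2 = f(0.980000, 1.387770) = -0.446402
  w ← 1.288452 + (0.49/2)·(0.202691 + (-0.446402)) = 1.228743
w(0.98) ≈ 1.2287

1.2287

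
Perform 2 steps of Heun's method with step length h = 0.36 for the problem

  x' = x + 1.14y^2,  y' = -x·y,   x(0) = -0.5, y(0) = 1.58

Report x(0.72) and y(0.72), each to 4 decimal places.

2.0112, 0.9700

Heun on (x,y): k1 = f(t_n, state_n); k2 = f(t_n + h, state_n + h·k1); state_{n+1} = state_n + (h/2)·(k1 + k2).
0.000000: (-0.500000, 1.580000)
  k1 = (2.345896, 0.790000)
  predictor → (0.344523, 1.864400)
  k2 = (4.307148, -0.642328)
  → (0.697548, 1.606581)
0.360000: (0.697548, 1.606581)
  k1 = (3.640005, -1.120667)
  predictor → (2.007950, 1.203141)
  k2 = (3.658154, -2.415846)
  → (2.011217, 0.970009)
(x(0.72), y(0.72)) ≈ (2.0112, 0.9700)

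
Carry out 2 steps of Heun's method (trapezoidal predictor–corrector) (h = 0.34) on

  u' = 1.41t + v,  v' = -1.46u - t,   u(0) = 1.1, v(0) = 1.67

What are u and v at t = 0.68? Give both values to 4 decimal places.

2.0561, -0.1890

Heun on (u,v): k1 = f(t_n, state_n); k2 = f(t_n + h, state_n + h·k1); state_{n+1} = state_n + (h/2)·(k1 + k2).
0.000000: (1.100000, 1.670000)
  k1 = (1.670000, -1.606000)
  predictor → (1.667800, 1.123960)
  k2 = (1.603360, -2.774988)
  → (1.656471, 0.925232)
0.340000: (1.656471, 0.925232)
  k1 = (1.404632, -2.758448)
  predictor → (2.134046, -0.012640)
  k2 = (0.946160, -3.795707)
  → (2.056106, -0.188974)
(u(0.68), v(0.68)) ≈ (2.0561, -0.1890)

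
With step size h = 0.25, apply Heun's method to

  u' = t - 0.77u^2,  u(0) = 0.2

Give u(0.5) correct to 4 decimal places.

0.3054

Heun: k1 = f(t_n, u_n); k2 = f(t_n + h, u_n + h·k1); u_{n+1} = u_n + (h/2)·(k1 + k2).
t=0.000000, u=0.200000:
  k1 = f(0.000000, 0.200000) = -0.030800
  k2 = f(0.250000, 0.192300) = 0.221526
  u ← 0.200000 + (0.25/2)·(-0.030800 + 0.221526) = 0.223841
t=0.250000, u=0.223841:
  k1 = f(0.250000, 0.223841) = 0.211419
  k2 = f(0.500000, 0.276696) = 0.441048
  u ← 0.223841 + (0.25/2)·(0.211419 + 0.441048) = 0.305399
u(0.5) ≈ 0.3054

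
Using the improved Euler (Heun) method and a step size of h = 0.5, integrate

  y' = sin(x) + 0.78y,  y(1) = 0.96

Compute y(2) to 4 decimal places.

3.4316

Heun: k1 = f(x_n, y_n); k2 = f(x_n + h, y_n + h·k1); y_{n+1} = y_n + (h/2)·(k1 + k2).
x=1.000000, y=0.960000:
  k1 = f(1.000000, 0.960000) = 1.590271
  k2 = f(1.500000, 1.755135) = 2.366501
  y ← 0.960000 + (0.5/2)·(1.590271 + 2.366501) = 1.949193
x=1.500000, y=1.949193:
  k1 = f(1.500000, 1.949193) = 2.517865
  k2 = f(2.000000, 3.208126) = 3.411635
  y ← 1.949193 + (0.5/2)·(2.517865 + 3.411635) = 3.431568
y(2) ≈ 3.4316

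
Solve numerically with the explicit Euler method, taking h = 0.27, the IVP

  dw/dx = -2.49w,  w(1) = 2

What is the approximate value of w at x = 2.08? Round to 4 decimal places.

Euler: w_{n+1} = w_n + h·f(x_n, w_n).
x=1.000000, w=2.000000: f=-4.980000 → w ← 2.000000 + 0.27·(-4.980000) = 0.655400
x=1.270000, w=0.655400: f=-1.631946 → w ← 0.655400 + 0.27·(-1.631946) = 0.214775
x=1.540000, w=0.214775: f=-0.534789 → w ← 0.214775 + 0.27·(-0.534789) = 0.070382
x=1.810000, w=0.070382: f=-0.175250 → w ← 0.070382 + 0.27·(-0.175250) = 0.023064
w(2.08) ≈ 0.0231

0.0231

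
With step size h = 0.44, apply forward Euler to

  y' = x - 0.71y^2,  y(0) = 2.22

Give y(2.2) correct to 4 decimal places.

1.5361

Euler: y_{n+1} = y_n + h·f(x_n, y_n).
x=0.000000, y=2.220000: f=-3.499164 → y ← 2.220000 + 0.44·(-3.499164) = 0.680368
x=0.440000, y=0.680368: f=0.111341 → y ← 0.680368 + 0.44·0.111341 = 0.729358
x=0.880000, y=0.729358: f=0.502306 → y ← 0.729358 + 0.44·0.502306 = 0.950373
x=1.320000, y=0.950373: f=0.678722 → y ← 0.950373 + 0.44·0.678722 = 1.249010
x=1.760000, y=1.249010: f=0.652381 → y ← 1.249010 + 0.44·0.652381 = 1.536058
y(2.2) ≈ 1.5361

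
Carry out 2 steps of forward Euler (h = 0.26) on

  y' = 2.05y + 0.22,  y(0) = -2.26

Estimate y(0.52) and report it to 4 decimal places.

-5.1663

Euler: y_{n+1} = y_n + h·f(x_n, y_n).
x=0.000000, y=-2.260000: f=-4.413000 → y ← -2.260000 + 0.26·(-4.413000) = -3.407380
x=0.260000, y=-3.407380: f=-6.765129 → y ← -3.407380 + 0.26·(-6.765129) = -5.166314
y(0.52) ≈ -5.1663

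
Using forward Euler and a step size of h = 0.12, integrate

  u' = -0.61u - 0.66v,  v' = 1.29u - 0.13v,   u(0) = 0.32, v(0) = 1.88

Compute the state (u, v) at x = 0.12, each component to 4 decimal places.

0.1477, 1.9002

Euler on (u,v): u_{n+1} = u_n + h·u', v_{n+1} = v_n + h·v'.
0.000000: (0.320000, 1.880000); f=(-1.436000, 0.168400) → (0.147680, 1.900208)
(u(0.12), v(0.12)) ≈ (0.1477, 1.9002)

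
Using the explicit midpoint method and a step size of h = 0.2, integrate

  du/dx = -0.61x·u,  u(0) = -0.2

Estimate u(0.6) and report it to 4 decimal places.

Midpoint: k1 = f(x_n, u_n); k2 = f(x_n + h/2, u_n + (h/2)·k1); u_{n+1} = u_n + h·k2.
x=0.000000, u=-0.200000:
  k1 = f(0.000000, -0.200000) = 0.000000
  k2 = f(0.100000, -0.200000) = 0.012200
  u ← -0.200000 + 0.2·0.012200 = -0.197560
x=0.200000, u=-0.197560:
  k1 = f(0.200000, -0.197560) = 0.024102
  k2 = f(0.300000, -0.195150) = 0.035712
  u ← -0.197560 + 0.2·0.035712 = -0.190418
x=0.400000, u=-0.190418:
  k1 = f(0.400000, -0.190418) = 0.046462
  k2 = f(0.500000, -0.185771) = 0.056660
  u ← -0.190418 + 0.2·0.056660 = -0.179085
u(0.6) ≈ -0.1791

-0.1791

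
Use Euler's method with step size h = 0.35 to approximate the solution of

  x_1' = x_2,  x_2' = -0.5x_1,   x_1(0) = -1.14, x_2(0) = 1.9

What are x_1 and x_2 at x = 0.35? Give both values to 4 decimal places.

Euler on (x_1,x_2): x_1_{n+1} = x_1_n + h·x_1', x_2_{n+1} = x_2_n + h·x_2'.
0.000000: (-1.140000, 1.900000); f=(1.900000, 0.570000) → (-0.475000, 2.099500)
(x_1(0.35), x_2(0.35)) ≈ (-0.4750, 2.0995)

-0.4750, 2.0995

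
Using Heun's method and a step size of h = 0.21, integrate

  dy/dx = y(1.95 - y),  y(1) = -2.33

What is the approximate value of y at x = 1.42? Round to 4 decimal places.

Heun: k1 = f(x_n, y_n); k2 = f(x_n + h, y_n + h·k1); y_{n+1} = y_n + (h/2)·(k1 + k2).
x=1.000000, y=-2.330000:
  k1 = f(1.000000, -2.330000) = -9.972400
  k2 = f(1.210000, -4.424204) = -28.200779
  y ← -2.330000 + (0.21/2)·(-9.972400 + (-28.200779)) = -6.338184
x=1.210000, y=-6.338184:
  k1 = f(1.210000, -6.338184) = -52.532032
  k2 = f(1.420000, -17.369910) = -335.585116
  y ← -6.338184 + (0.21/2)·(-52.532032 + (-335.585116)) = -47.090484
y(1.42) ≈ -47.0905

-47.0905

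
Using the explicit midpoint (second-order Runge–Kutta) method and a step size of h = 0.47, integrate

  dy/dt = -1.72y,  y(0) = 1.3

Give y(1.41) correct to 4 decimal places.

Midpoint: k1 = f(t_n, y_n); k2 = f(t_n + h/2, y_n + (h/2)·k1); y_{n+1} = y_n + h·k2.
t=0.000000, y=1.300000:
  k1 = f(0.000000, 1.300000) = -2.236000
  k2 = f(0.235000, 0.774540) = -1.332209
  y ← 1.300000 + 0.47·(-1.332209) = 0.673862
t=0.470000, y=0.673862:
  k1 = f(0.470000, 0.673862) = -1.159042
  k2 = f(0.705000, 0.401487) = -0.690557
  y ← 0.673862 + 0.47·(-0.690557) = 0.349300
t=0.940000, y=0.349300:
  k1 = f(0.940000, 0.349300) = -0.600796
  k2 = f(1.175000, 0.208113) = -0.357954
  y ← 0.349300 + 0.47·(-0.357954) = 0.181061
y(1.41) ≈ 0.1811

0.1811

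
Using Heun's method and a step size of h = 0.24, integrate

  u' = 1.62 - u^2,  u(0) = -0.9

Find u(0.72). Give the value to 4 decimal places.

Heun: k1 = f(s_n, u_n); k2 = f(s_n + h, u_n + h·k1); u_{n+1} = u_n + (h/2)·(k1 + k2).
s=0.000000, u=-0.900000:
  k1 = f(0.000000, -0.900000) = 0.810000
  k2 = f(0.240000, -0.705600) = 1.122129
  u ← -0.900000 + (0.24/2)·(0.810000 + 1.122129) = -0.668145
s=0.240000, u=-0.668145:
  k1 = f(0.240000, -0.668145) = 1.173583
  k2 = f(0.480000, -0.386485) = 1.470630
  u ← -0.668145 + (0.24/2)·(1.173583 + 1.470630) = -0.350839
s=0.480000, u=-0.350839:
  k1 = f(0.480000, -0.350839) = 1.496912
  k2 = f(0.720000, 0.008420) = 1.619929
  u ← -0.350839 + (0.24/2)·(1.496912 + 1.619929) = 0.023182
u(0.72) ≈ 0.0232

0.0232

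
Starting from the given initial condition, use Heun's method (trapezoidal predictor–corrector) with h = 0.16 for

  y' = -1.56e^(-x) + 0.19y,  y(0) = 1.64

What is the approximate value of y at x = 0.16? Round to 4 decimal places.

Heun: k1 = f(x_n, y_n); k2 = f(x_n + h, y_n + h·k1); y_{n+1} = y_n + (h/2)·(k1 + k2).
x=0.000000, y=1.640000:
  k1 = f(0.000000, 1.640000) = -1.248400
  k2 = f(0.160000, 1.440256) = -1.055696
  y ← 1.640000 + (0.16/2)·(-1.248400 + (-1.055696)) = 1.455672
y(0.16) ≈ 1.4557

1.4557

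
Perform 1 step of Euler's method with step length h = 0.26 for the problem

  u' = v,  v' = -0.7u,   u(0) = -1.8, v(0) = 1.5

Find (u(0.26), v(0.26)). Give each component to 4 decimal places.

Euler on (u,v): u_{n+1} = u_n + h·u', v_{n+1} = v_n + h·v'.
0.000000: (-1.800000, 1.500000); f=(1.500000, 1.260000) → (-1.410000, 1.827600)
(u(0.26), v(0.26)) ≈ (-1.4100, 1.8276)

-1.4100, 1.8276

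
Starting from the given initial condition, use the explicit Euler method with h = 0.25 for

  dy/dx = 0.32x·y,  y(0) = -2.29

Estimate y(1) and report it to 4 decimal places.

-2.5750

Euler: y_{n+1} = y_n + h·f(x_n, y_n).
x=0.000000, y=-2.290000: f=0.000000 → y ← -2.290000 + 0.25·0.000000 = -2.290000
x=0.250000, y=-2.290000: f=-0.183200 → y ← -2.290000 + 0.25·(-0.183200) = -2.335800
x=0.500000, y=-2.335800: f=-0.373728 → y ← -2.335800 + 0.25·(-0.373728) = -2.429232
x=0.750000, y=-2.429232: f=-0.583016 → y ← -2.429232 + 0.25·(-0.583016) = -2.574986
y(1) ≈ -2.5750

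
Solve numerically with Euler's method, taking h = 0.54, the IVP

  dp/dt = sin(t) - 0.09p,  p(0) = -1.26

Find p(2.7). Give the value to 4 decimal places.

Euler: p_{n+1} = p_n + h·f(t_n, p_n).
t=0.000000, p=-1.260000: f=0.113400 → p ← -1.260000 + 0.54·0.113400 = -1.198764
t=0.540000, p=-1.198764: f=0.622025 → p ← -1.198764 + 0.54·0.622025 = -0.862871
t=1.080000, p=-0.862871: f=0.959616 → p ← -0.862871 + 0.54·0.959616 = -0.344678
t=1.620000, p=-0.344678: f=1.029811 → p ← -0.344678 + 0.54·1.029811 = 0.211420
t=2.160000, p=0.211420: f=0.812356 → p ← 0.211420 + 0.54·0.812356 = 0.650092
p(2.7) ≈ 0.6501

0.6501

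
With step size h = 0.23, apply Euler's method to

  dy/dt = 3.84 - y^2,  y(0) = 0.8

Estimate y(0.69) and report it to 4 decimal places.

Euler: y_{n+1} = y_n + h·f(t_n, y_n).
t=0.000000, y=0.800000: f=3.200000 → y ← 0.800000 + 0.23·3.200000 = 1.536000
t=0.230000, y=1.536000: f=1.480704 → y ← 1.536000 + 0.23·1.480704 = 1.876562
t=0.460000, y=1.876562: f=0.318515 → y ← 1.876562 + 0.23·0.318515 = 1.949820
y(0.69) ≈ 1.9498

1.9498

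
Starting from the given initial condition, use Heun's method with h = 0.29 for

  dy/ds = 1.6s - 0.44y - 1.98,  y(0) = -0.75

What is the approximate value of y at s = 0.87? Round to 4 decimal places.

Heun: k1 = f(s_n, y_n); k2 = f(s_n + h, y_n + h·k1); y_{n+1} = y_n + (h/2)·(k1 + k2).
s=0.000000, y=-0.750000:
  k1 = f(0.000000, -0.750000) = -1.650000
  k2 = f(0.290000, -1.228500) = -0.975460
  y ← -0.750000 + (0.29/2)·(-1.650000 + (-0.975460)) = -1.130692
s=0.290000, y=-1.130692:
  k1 = f(0.290000, -1.130692) = -1.018496
  k2 = f(0.580000, -1.426055) = -0.424536
  y ← -1.130692 + (0.29/2)·(-1.018496 + (-0.424536)) = -1.339931
s=0.580000, y=-1.339931:
  k1 = f(0.580000, -1.339931) = -0.462430
  k2 = f(0.870000, -1.474036) = 0.060576
  y ← -1.339931 + (0.29/2)·(-0.462430 + 0.060576) = -1.398200
y(0.87) ≈ -1.3982

-1.3982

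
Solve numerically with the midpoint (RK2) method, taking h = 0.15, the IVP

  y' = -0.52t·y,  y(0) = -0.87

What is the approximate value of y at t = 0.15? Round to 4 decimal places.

Midpoint: k1 = f(t_n, y_n); k2 = f(t_n + h/2, y_n + (h/2)·k1); y_{n+1} = y_n + h·k2.
t=0.000000, y=-0.870000:
  k1 = f(0.000000, -0.870000) = 0.000000
  k2 = f(0.075000, -0.870000) = 0.033930
  y ← -0.870000 + 0.15·0.033930 = -0.864911
y(0.15) ≈ -0.8649

-0.8649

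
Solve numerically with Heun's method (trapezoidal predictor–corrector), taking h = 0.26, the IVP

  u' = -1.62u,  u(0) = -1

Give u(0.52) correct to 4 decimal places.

Heun: k1 = f(x_n, u_n); k2 = f(x_n + h, u_n + h·k1); u_{n+1} = u_n + (h/2)·(k1 + k2).
x=0.000000, u=-1.000000:
  k1 = f(0.000000, -1.000000) = 1.620000
  k2 = f(0.260000, -0.578800) = 0.937656
  u ← -1.000000 + (0.26/2)·(1.620000 + 0.937656) = -0.667505
x=0.260000, u=-0.667505:
  k1 = f(0.260000, -0.667505) = 1.081358
  k2 = f(0.520000, -0.386352) = 0.625890
  u ← -0.667505 + (0.26/2)·(1.081358 + 0.625890) = -0.445563
u(0.52) ≈ -0.4456

-0.4456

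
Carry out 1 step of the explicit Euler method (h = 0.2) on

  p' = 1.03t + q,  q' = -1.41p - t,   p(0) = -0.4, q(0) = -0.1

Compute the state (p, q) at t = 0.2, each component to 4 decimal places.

Euler on (p,q): p_{n+1} = p_n + h·p', q_{n+1} = q_n + h·q'.
0.000000: (-0.400000, -0.100000); f=(-0.100000, 0.564000) → (-0.420000, 0.012800)
(p(0.2), q(0.2)) ≈ (-0.4200, 0.0128)

-0.4200, 0.0128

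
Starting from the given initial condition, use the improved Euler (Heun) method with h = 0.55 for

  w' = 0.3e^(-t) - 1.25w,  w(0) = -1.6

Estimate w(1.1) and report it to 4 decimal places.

-0.3993

Heun: k1 = f(t_n, w_n); k2 = f(t_n + h, w_n + h·k1); w_{n+1} = w_n + (h/2)·(k1 + k2).
t=0.000000, w=-1.600000:
  k1 = f(0.000000, -1.600000) = 2.300000
  k2 = f(0.550000, -0.335000) = 0.591835
  w ← -1.600000 + (0.55/2)·(2.300000 + 0.591835) = -0.804745
t=0.550000, w=-0.804745:
  k1 = f(0.550000, -0.804745) = 1.179017
  k2 = f(1.100000, -0.156286) = 0.295219
  w ← -0.804745 + (0.55/2)·(1.179017 + 0.295219) = -0.399331
w(1.1) ≈ -0.3993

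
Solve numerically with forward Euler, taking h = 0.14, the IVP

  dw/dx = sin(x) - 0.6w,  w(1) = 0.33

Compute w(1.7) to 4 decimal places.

Euler: w_{n+1} = w_n + h·f(x_n, w_n).
x=1.000000, w=0.330000: f=0.643471 → w ← 0.330000 + 0.14·0.643471 = 0.420086
x=1.140000, w=0.420086: f=0.656582 → w ← 0.420086 + 0.14·0.656582 = 0.512007
x=1.280000, w=0.512007: f=0.650811 → w ← 0.512007 + 0.14·0.650811 = 0.603121
x=1.420000, w=0.603121: f=0.626779 → w ← 0.603121 + 0.14·0.626779 = 0.690870
x=1.560000, w=0.690870: f=0.585420 → w ← 0.690870 + 0.14·0.585420 = 0.772829
w(1.7) ≈ 0.7728

0.7728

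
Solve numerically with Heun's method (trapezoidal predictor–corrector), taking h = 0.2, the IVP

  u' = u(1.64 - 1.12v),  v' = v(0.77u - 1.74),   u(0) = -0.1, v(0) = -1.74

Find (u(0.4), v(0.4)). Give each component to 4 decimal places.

Heun on (u,v): k1 = f(s_n, state_n); k2 = f(s_n + h, state_n + h·k1); state_{n+1} = state_n + (h/2)·(k1 + k2).
0.000000: (-0.100000, -1.740000)
  k1 = (-0.358880, 3.161580)
  predictor → (-0.171776, -1.107684)
  k2 = (-0.494819, 2.073881)
  → (-0.185370, -1.216454)
0.200000: (-0.185370, -1.216454)
  k1 = (-0.556560, 2.290260)
  predictor → (-0.296682, -0.758402)
  k2 = (-0.738563, 1.492872)
  → (-0.314882, -0.838141)
(u(0.4), v(0.4)) ≈ (-0.3149, -0.8381)

-0.3149, -0.8381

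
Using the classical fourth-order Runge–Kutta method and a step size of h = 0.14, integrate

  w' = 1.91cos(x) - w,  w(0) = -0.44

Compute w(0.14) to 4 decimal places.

-0.1338

RK4: k1 = f(x_n, w_n); k2 = f(x_n + h/2, w_n + (h/2)·k1); k3 = f(x_n + h/2, w_n + (h/2)·k2); k4 = f(x_n + h, w_n + h·k3); w_{n+1} = w_n + (h/6)·(k1 + 2k2 + 2k3 + k4).
x=0.000000, w=-0.440000:
  k1 = f(0.000000, -0.440000) = 2.350000
  k2 = f(0.070000, -0.275500) = 2.180822
  k3 = f(0.070000, -0.287342) = 2.192665
  k4 = f(0.140000, -0.133027) = 2.024339
  w ← -0.440000 + (0.14/6)·(k1 + 2k2 + 2k3 + k4) = -0.133836
w(0.14) ≈ -0.1338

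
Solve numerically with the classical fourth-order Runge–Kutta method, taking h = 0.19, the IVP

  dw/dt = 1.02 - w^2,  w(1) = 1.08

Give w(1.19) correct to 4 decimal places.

1.0572

RK4: k1 = f(t_n, w_n); k2 = f(t_n + h/2, w_n + (h/2)·k1); k3 = f(t_n + h/2, w_n + (h/2)·k2); k4 = f(t_n + h, w_n + h·k3); w_{n+1} = w_n + (h/6)·(k1 + 2k2 + 2k3 + k4).
t=1.000000, w=1.080000:
  k1 = f(1.000000, 1.080000) = -0.146400
  k2 = f(1.095000, 1.066092) = -0.116552
  k3 = f(1.095000, 1.068928) = -0.122606
  k4 = f(1.190000, 1.056705) = -0.096625
  w ← 1.080000 + (0.19/6)·(k1 + 2k2 + 2k3 + k4) = 1.057158
w(1.19) ≈ 1.0572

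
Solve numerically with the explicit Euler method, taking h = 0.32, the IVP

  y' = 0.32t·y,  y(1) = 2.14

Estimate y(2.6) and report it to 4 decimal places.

4.6323

Euler: y_{n+1} = y_n + h·f(t_n, y_n).
t=1.000000, y=2.140000: f=0.684800 → y ← 2.140000 + 0.32·0.684800 = 2.359136
t=1.320000, y=2.359136: f=0.996499 → y ← 2.359136 + 0.32·0.996499 = 2.678016
t=1.640000, y=2.678016: f=1.405423 → y ← 2.678016 + 0.32·1.405423 = 3.127751
t=1.960000, y=3.127751: f=1.961725 → y ← 3.127751 + 0.32·1.961725 = 3.755503
t=2.280000, y=3.755503: f=2.740015 → y ← 3.755503 + 0.32·2.740015 = 4.632308
y(2.6) ≈ 4.6323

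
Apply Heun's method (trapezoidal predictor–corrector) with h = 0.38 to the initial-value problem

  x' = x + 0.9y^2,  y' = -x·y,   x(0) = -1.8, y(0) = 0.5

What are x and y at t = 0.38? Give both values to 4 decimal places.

Heun on (x,y): k1 = f(t_n, state_n); k2 = f(t_n + h, state_n + h·k1); state_{n+1} = state_n + (h/2)·(k1 + k2).
0.000000: (-1.800000, 0.500000)
  k1 = (-1.575000, 0.900000)
  predictor → (-2.398500, 0.842000)
  k2 = (-1.760432, 2.019537)
  → (-2.433732, 1.054712)
(x(0.38), y(0.38)) ≈ (-2.4337, 1.0547)

-2.4337, 1.0547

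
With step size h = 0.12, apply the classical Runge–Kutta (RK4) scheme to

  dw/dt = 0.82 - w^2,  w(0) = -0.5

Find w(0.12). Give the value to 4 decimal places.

RK4: k1 = f(t_n, w_n); k2 = f(t_n + h/2, w_n + (h/2)·k1); k3 = f(t_n + h/2, w_n + (h/2)·k2); k4 = f(t_n + h, w_n + h·k3); w_{n+1} = w_n + (h/6)·(k1 + 2k2 + 2k3 + k4).
t=0.000000, w=-0.500000:
  k1 = f(0.000000, -0.500000) = 0.570000
  k2 = f(0.060000, -0.465800) = 0.603030
  k3 = f(0.060000, -0.463818) = 0.604873
  k4 = f(0.120000, -0.427415) = 0.637316
  w ← -0.500000 + (0.12/6)·(k1 + 2k2 + 2k3 + k4) = -0.427538
w(0.12) ≈ -0.4275

-0.4275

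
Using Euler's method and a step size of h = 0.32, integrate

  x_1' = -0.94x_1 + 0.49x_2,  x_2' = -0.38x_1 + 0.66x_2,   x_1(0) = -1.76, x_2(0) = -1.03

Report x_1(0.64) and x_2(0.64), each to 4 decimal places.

-1.1354, -1.0825

Euler on (x_1,x_2): x_1_{n+1} = x_1_n + h·x_1', x_2_{n+1} = x_2_n + h·x_2'.
0.000000: (-1.760000, -1.030000); f=(1.149700, -0.011000) → (-1.392096, -1.033520)
0.320000: (-1.392096, -1.033520); f=(0.802145, -0.153127) → (-1.135409, -1.082521)
(x_1(0.64), x_2(0.64)) ≈ (-1.1354, -1.0825)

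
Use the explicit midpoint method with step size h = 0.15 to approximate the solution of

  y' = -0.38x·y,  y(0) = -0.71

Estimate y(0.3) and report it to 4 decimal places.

-0.6979

Midpoint: k1 = f(x_n, y_n); k2 = f(x_n + h/2, y_n + (h/2)·k1); y_{n+1} = y_n + h·k2.
x=0.000000, y=-0.710000:
  k1 = f(0.000000, -0.710000) = 0.000000
  k2 = f(0.075000, -0.710000) = 0.020235
  y ← -0.710000 + 0.15·0.020235 = -0.706965
x=0.150000, y=-0.706965:
  k1 = f(0.150000, -0.706965) = 0.040297
  k2 = f(0.225000, -0.703942) = 0.060187
  y ← -0.706965 + 0.15·0.060187 = -0.697937
y(0.3) ≈ -0.6979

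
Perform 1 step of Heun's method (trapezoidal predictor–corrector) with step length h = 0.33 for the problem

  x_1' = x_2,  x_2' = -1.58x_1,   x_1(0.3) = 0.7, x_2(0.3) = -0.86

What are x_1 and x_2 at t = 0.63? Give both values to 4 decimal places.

0.3560, -1.1510

Heun on (x_1,x_2): k1 = f(t_n, state_n); k2 = f(t_n + h, state_n + h·k1); state_{n+1} = state_n + (h/2)·(k1 + k2).
0.300000: (0.700000, -0.860000)
  k1 = (-0.860000, -1.106000)
  predictor → (0.416200, -1.224980)
  k2 = (-1.224980, -0.657596)
  → (0.355978, -1.150993)
(x_1(0.63), x_2(0.63)) ≈ (0.3560, -1.1510)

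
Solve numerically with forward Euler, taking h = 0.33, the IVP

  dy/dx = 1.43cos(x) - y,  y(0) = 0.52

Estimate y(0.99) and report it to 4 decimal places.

1.0401

Euler: y_{n+1} = y_n + h·f(x_n, y_n).
x=0.000000, y=0.520000: f=0.910000 → y ← 0.520000 + 0.33·0.910000 = 0.820300
x=0.330000, y=0.820300: f=0.532541 → y ← 0.820300 + 0.33·0.532541 = 0.996038
x=0.660000, y=0.996038: f=0.133651 → y ← 0.996038 + 0.33·0.133651 = 1.040143
y(0.99) ≈ 1.0401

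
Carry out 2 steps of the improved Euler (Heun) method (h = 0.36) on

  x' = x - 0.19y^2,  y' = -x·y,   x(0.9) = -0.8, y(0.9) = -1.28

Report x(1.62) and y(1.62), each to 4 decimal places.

-2.2645, -3.2169

Heun on (x,y): k1 = f(t_n, state_n); k2 = f(t_n + h, state_n + h·k1); state_{n+1} = state_n + (h/2)·(k1 + k2).
0.900000: (-0.800000, -1.280000)
  k1 = (-1.111296, -1.024000)
  predictor → (-1.200067, -1.648640)
  k2 = (-1.716489, -1.978478)
  → (-1.309001, -1.820446)
1.260000: (-1.309001, -1.820446)
  k1 = (-1.938666, -2.382966)
  predictor → (-2.006921, -2.678314)
  k2 = (-3.369860, -5.375164)
  → (-2.264536, -3.216909)
(x(1.62), y(1.62)) ≈ (-2.2645, -3.2169)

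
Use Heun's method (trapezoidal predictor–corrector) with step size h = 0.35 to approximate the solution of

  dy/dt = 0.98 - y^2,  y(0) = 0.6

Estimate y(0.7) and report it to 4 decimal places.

Heun: k1 = f(t_n, y_n); k2 = f(t_n + h, y_n + h·k1); y_{n+1} = y_n + (h/2)·(k1 + k2).
t=0.000000, y=0.600000:
  k1 = f(0.000000, 0.600000) = 0.620000
  k2 = f(0.350000, 0.817000) = 0.312511
  y ← 0.600000 + (0.35/2)·(0.620000 + 0.312511) = 0.763189
t=0.350000, y=0.763189:
  k1 = f(0.350000, 0.763189) = 0.397542
  k2 = f(0.700000, 0.902329) = 0.165802
  y ← 0.763189 + (0.35/2)·(0.397542 + 0.165802) = 0.861775
y(0.7) ≈ 0.8618

0.8618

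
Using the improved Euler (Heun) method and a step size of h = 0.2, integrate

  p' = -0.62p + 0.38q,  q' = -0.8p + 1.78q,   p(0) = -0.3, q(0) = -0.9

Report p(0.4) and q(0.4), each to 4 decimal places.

Heun on (p,q): k1 = f(s_n, state_n); k2 = f(s_n + h, state_n + h·k1); state_{n+1} = state_n + (h/2)·(k1 + k2).
0.000000: (-0.300000, -0.900000)
  k1 = (-0.156000, -1.362000)
  predictor → (-0.331200, -1.172400)
  k2 = (-0.240168, -1.821912)
  → (-0.339617, -1.218391)
0.200000: (-0.339617, -1.218391)
  k1 = (-0.252426, -1.897043)
  predictor → (-0.390102, -1.597800)
  k2 = (-0.365301, -2.532002)
  → (-0.401389, -1.661296)
(p(0.4), q(0.4)) ≈ (-0.4014, -1.6613)

-0.4014, -1.6613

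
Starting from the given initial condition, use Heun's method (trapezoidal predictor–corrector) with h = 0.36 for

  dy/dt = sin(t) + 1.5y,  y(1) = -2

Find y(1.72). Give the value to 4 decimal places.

-4.5448

Heun: k1 = f(t_n, y_n); k2 = f(t_n + h, y_n + h·k1); y_{n+1} = y_n + (h/2)·(k1 + k2).
t=1.000000, y=-2.000000:
  k1 = f(1.000000, -2.000000) = -2.158529
  k2 = f(1.360000, -2.777070) = -3.187741
  y ← -2.000000 + (0.36/2)·(-2.158529 + (-3.187741)) = -2.962329
t=1.360000, y=-2.962329:
  k1 = f(1.360000, -2.962329) = -3.465628
  k2 = f(1.720000, -4.209955) = -5.326042
  y ← -2.962329 + (0.36/2)·(-3.465628 + (-5.326042)) = -4.544829
y(1.72) ≈ -4.5448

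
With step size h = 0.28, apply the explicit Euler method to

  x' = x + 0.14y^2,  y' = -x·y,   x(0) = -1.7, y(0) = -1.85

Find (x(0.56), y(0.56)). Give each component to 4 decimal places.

Euler on (x,y): x_{n+1} = x_n + h·x', y_{n+1} = y_n + h·y'.
0.000000: (-1.700000, -1.850000); f=(-1.220850, -3.145000) → (-2.041838, -2.730600)
0.280000: (-2.041838, -2.730600); f=(-0.997973, -5.575443) → (-2.321271, -4.291724)
(x(0.56), y(0.56)) ≈ (-2.3213, -4.2917)

-2.3213, -4.2917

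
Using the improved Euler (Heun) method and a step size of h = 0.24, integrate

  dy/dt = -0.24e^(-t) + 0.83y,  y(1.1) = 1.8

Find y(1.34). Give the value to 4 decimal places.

Heun: k1 = f(t_n, y_n); k2 = f(t_n + h, y_n + h·k1); y_{n+1} = y_n + (h/2)·(k1 + k2).
t=1.100000, y=1.800000:
  k1 = f(1.100000, 1.800000) = 1.414111
  k2 = f(1.340000, 2.139387) = 1.712848
  y ← 1.800000 + (0.24/2)·(1.414111 + 1.712848) = 2.175235
y(1.34) ≈ 2.1752

2.1752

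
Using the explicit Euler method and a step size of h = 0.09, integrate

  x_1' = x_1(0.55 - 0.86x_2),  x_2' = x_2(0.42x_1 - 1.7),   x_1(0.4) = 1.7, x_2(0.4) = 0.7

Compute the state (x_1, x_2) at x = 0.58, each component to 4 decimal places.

Euler on (x_1,x_2): x_1_{n+1} = x_1_n + h·x_1', x_2_{n+1} = x_2_n + h·x_2'.
0.400000: (1.700000, 0.700000); f=(-0.088400, -0.690200) → (1.692044, 0.637882)
0.490000: (1.692044, 0.637882); f=(0.002405, -0.631083) → (1.692260, 0.581085)
(x_1(0.58), x_2(0.58)) ≈ (1.6923, 0.5811)

1.6923, 0.5811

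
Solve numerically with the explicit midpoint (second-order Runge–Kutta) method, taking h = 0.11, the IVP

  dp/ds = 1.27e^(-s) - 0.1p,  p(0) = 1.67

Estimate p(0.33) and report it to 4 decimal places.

1.9664

Midpoint: k1 = f(s_n, p_n); k2 = f(s_n + h/2, p_n + (h/2)·k1); p_{n+1} = p_n + h·k2.
s=0.000000, p=1.670000:
  k1 = f(0.000000, 1.670000) = 1.103000
  k2 = f(0.055000, 1.730665) = 1.028970
  p ← 1.670000 + 0.11·1.028970 = 1.783187
s=0.110000, p=1.783187:
  k1 = f(0.110000, 1.783187) = 0.959391
  k2 = f(0.165000, 1.835953) = 0.893230
  p ← 1.783187 + 0.11·0.893230 = 1.881442
s=0.220000, p=1.881442:
  k1 = f(0.220000, 1.881442) = 0.831055
  k2 = f(0.275000, 1.927150) = 0.771942
  p ← 1.881442 + 0.11·0.771942 = 1.966356
p(0.33) ≈ 1.9664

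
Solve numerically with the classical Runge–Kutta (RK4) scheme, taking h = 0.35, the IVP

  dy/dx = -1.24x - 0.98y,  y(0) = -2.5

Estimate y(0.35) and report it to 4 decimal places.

RK4: k1 = f(x_n, y_n); k2 = f(x_n + h/2, y_n + (h/2)·k1); k3 = f(x_n + h/2, y_n + (h/2)·k2); k4 = f(x_n + h, y_n + h·k3); y_{n+1} = y_n + (h/6)·(k1 + 2k2 + 2k3 + k4).
x=0.000000, y=-2.500000:
  k1 = f(0.000000, -2.500000) = 2.450000
  k2 = f(0.175000, -2.071250) = 1.812825
  k3 = f(0.175000, -2.182756) = 1.922101
  k4 = f(0.350000, -1.827265) = 1.356720
  y ← -2.500000 + (0.35/6)·(k1 + 2k2 + 2k3 + k4) = -1.842200
y(0.35) ≈ -1.8422

-1.8422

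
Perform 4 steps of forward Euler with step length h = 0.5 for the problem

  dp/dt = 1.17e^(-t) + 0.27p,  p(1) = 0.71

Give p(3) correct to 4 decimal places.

Euler: p_{n+1} = p_n + h·f(t_n, p_n).
t=1.000000, p=0.710000: f=0.622119 → p ← 0.710000 + 0.5·0.622119 = 1.021059
t=1.500000, p=1.021059: f=0.536748 → p ← 1.021059 + 0.5·0.536748 = 1.289434
t=2.000000, p=1.289434: f=0.506489 → p ← 1.289434 + 0.5·0.506489 = 1.542678
t=2.500000, p=1.542678: f=0.512563 → p ← 1.542678 + 0.5·0.512563 = 1.798960
p(3) ≈ 1.7990

1.7990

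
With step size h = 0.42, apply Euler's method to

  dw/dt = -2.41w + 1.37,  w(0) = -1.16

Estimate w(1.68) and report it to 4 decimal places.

Euler: w_{n+1} = w_n + h·f(t_n, w_n).
t=0.000000, w=-1.160000: f=4.165600 → w ← -1.160000 + 0.42·4.165600 = 0.589552
t=0.420000, w=0.589552: f=-0.050820 → w ← 0.589552 + 0.42·(-0.050820) = 0.568207
t=0.840000, w=0.568207: f=0.000620 → w ← 0.568207 + 0.42·0.000620 = 0.568468
t=1.260000, w=0.568468: f=-0.000008 → w ← 0.568468 + 0.42·(-0.000008) = 0.568465
w(1.68) ≈ 0.5685

0.5685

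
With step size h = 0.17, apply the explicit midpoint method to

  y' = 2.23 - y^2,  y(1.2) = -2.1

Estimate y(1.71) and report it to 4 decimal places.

Midpoint: k1 = f(t_n, y_n); k2 = f(t_n + h/2, y_n + (h/2)·k1); y_{n+1} = y_n + h·k2.
t=1.200000, y=-2.100000:
  k1 = f(1.200000, -2.100000) = -2.180000
  k2 = f(1.285000, -2.285300) = -2.992596
  y ← -2.100000 + 0.17·(-2.992596) = -2.608741
t=1.370000, y=-2.608741:
  k1 = f(1.370000, -2.608741) = -4.575531
  k2 = f(1.455000, -2.997662) = -6.755974
  y ← -2.608741 + 0.17·(-6.755974) = -3.757257
t=1.540000, y=-3.757257:
  k1 = f(1.540000, -3.757257) = -11.886980
  k2 = f(1.625000, -4.767650) = -20.500489
  y ← -3.757257 + 0.17·(-20.500489) = -7.242340
y(1.71) ≈ -7.2423

-7.2423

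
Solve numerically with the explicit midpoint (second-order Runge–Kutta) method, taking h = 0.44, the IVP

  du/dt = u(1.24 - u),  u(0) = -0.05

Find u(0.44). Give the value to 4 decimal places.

-0.0868

Midpoint: k1 = f(t_n, u_n); k2 = f(t_n + h/2, u_n + (h/2)·k1); u_{n+1} = u_n + h·k2.
t=0.000000, u=-0.050000:
  k1 = f(0.000000, -0.050000) = -0.064500
  k2 = f(0.220000, -0.064190) = -0.083716
  u ← -0.050000 + 0.44·(-0.083716) = -0.086835
u(0.44) ≈ -0.0868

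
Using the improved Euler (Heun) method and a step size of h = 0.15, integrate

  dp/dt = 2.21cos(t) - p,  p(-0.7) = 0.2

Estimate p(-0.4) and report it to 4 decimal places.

Heun: k1 = f(t_n, p_n); k2 = f(t_n + h, p_n + h·k1); p_{n+1} = p_n + (h/2)·(k1 + k2).
t=-0.700000, p=0.200000:
  k1 = f(-0.700000, 0.200000) = 1.490301
  k2 = f(-0.550000, 0.423545) = 1.460534
  p ← 0.200000 + (0.15/2)·(1.490301 + 1.460534) = 0.421313
t=-0.550000, p=0.421313:
  k1 = f(-0.550000, 0.421313) = 1.462767
  k2 = f(-0.400000, 0.640728) = 1.394817
  p ← 0.421313 + (0.15/2)·(1.462767 + 1.394817) = 0.635631
p(-0.4) ≈ 0.6356

0.6356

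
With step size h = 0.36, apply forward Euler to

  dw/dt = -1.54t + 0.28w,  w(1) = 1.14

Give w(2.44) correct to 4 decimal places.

Euler: w_{n+1} = w_n + h·f(t_n, w_n).
t=1.000000, w=1.140000: f=-1.220800 → w ← 1.140000 + 0.36·(-1.220800) = 0.700512
t=1.360000, w=0.700512: f=-1.898257 → w ← 0.700512 + 0.36·(-1.898257) = 0.017140
t=1.720000, w=0.017140: f=-2.644001 → w ← 0.017140 + 0.36·(-2.644001) = -0.934701
t=2.080000, w=-0.934701: f=-3.464916 → w ← -0.934701 + 0.36·(-3.464916) = -2.182071
w(2.44) ≈ -2.1821

-2.1821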